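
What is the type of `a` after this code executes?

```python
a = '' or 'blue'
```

'or' returns first truthy value ('blue', which is str)

str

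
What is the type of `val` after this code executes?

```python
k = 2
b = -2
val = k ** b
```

int ** negative int returns float

float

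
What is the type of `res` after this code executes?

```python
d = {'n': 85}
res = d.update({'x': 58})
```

dict.update() returns None

NoneType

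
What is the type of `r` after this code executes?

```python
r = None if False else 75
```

Ternary: condition is False, else branch (75) taken → int

int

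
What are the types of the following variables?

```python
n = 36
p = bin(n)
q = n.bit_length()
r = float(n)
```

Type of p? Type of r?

bin() returns str; float() returns float

str, float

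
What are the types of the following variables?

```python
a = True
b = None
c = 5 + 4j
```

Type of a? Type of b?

a is bool; b is NoneType

bool, NoneType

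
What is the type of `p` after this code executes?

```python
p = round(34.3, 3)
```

round() with ndigits arg returns float

float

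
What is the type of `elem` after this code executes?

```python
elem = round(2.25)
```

round() with no ndigits arg returns int

int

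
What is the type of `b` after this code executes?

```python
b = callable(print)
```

callable() returns bool

bool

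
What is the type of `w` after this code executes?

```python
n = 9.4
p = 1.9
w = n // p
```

float // float returns float (floor division preserves float type)

float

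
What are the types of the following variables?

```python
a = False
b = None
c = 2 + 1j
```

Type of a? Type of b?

a is bool; b is NoneType

bool, NoneType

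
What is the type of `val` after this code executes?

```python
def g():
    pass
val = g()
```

A function with no return statement returns None

NoneType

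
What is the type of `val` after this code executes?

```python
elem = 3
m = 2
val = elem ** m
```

int ** positive int returns int (3 ** 2 = 9)

int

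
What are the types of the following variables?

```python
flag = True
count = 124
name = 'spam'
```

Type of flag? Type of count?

flag is bool; count is int

bool, int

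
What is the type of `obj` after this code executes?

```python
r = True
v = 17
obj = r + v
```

bool + int returns int (True is 1, so 1 + 17 = 18)

int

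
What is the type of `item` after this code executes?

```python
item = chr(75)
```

chr() returns str (single character)

str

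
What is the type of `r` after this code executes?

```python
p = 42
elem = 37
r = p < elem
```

Comparison operators return bool

bool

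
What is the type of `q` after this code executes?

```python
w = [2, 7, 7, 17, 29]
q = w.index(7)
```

list.index() returns int

int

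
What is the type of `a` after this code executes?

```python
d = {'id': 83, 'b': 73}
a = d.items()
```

dict.items() returns a dict_items view

dict_items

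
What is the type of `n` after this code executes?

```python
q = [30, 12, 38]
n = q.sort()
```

list.sort() returns None (sorts in place)

NoneType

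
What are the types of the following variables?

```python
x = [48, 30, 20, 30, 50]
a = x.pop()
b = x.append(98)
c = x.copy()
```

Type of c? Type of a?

list.copy() returns list; list.pop() returns the element (int)

list, int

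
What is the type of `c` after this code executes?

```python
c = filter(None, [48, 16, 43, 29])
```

filter() returns a filter iterator object

filter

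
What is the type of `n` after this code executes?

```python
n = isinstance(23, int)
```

isinstance() returns bool

bool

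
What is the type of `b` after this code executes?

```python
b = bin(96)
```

bin() returns str representation

str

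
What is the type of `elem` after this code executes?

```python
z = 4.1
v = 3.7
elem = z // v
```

float // float returns float (floor division preserves float type)

float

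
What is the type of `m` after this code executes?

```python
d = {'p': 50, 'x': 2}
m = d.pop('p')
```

dict.pop() returns the value (int)

int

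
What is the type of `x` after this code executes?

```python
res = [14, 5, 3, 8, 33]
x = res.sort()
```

list.sort() returns None (sorts in place)

NoneType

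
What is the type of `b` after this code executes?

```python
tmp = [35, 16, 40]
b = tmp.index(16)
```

list.index() returns int

int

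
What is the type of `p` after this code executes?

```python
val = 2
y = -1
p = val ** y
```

int ** negative int returns float

float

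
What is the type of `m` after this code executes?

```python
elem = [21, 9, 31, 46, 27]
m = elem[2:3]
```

Slicing a list always returns a list

list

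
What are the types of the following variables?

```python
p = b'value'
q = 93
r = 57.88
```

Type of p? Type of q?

p is bytes; q is int

bytes, int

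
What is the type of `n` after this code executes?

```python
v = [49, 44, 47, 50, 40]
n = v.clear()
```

list.clear() returns None

NoneType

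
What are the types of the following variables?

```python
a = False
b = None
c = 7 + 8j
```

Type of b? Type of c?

b is NoneType; c is complex

NoneType, complex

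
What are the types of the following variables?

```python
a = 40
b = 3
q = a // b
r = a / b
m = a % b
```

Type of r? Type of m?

int / int returns float; int % int returns int

float, int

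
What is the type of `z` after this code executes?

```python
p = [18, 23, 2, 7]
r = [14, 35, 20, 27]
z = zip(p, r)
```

zip() returns a zip iterator object

zip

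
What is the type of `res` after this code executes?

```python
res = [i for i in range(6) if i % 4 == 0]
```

A list comprehension [...] produces a list

list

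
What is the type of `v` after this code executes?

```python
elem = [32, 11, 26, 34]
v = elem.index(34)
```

list.index() returns int

int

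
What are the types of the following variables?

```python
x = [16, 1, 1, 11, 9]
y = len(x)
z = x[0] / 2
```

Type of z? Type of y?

int / int returns float; len() returns int

float, int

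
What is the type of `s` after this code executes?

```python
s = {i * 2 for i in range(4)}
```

A set comprehension {expr for x in iterable} produces a set

set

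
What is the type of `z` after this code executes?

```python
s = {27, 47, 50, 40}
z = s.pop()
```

Popping from a set of ints returns int

int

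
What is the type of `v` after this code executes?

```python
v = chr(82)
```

chr() returns str (single character)

str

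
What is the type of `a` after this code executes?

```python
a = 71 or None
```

'or' returns first truthy value (71, int)

int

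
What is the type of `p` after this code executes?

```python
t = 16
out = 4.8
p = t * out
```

int * float returns float (16 * 4.8 = 76.8)

float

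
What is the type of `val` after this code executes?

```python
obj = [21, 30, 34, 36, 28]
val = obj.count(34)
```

list.count() returns int

int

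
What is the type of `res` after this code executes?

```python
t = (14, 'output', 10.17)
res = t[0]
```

Index 0 of tuple is 14 which is int

int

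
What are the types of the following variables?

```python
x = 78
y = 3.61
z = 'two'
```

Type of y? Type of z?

y is float; z is str

float, str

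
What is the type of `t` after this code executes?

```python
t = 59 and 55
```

'and' returns the last value when all truthy (55, which is int)

int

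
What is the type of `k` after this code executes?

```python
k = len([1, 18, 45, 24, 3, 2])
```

len() always returns int

int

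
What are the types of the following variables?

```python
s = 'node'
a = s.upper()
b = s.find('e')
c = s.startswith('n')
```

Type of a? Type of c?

str.upper() returns str; str.startswith() returns bool

str, bool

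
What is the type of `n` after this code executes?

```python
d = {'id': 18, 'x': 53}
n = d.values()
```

.values() returns a dict_values view object

dict_values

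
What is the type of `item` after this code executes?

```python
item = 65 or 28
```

'or' returns the first truthy value (65, which is int)

int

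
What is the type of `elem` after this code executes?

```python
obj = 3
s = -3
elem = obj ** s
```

int ** negative int returns float

float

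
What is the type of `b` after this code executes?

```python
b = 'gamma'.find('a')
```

str.find() returns int (index, or -1)

int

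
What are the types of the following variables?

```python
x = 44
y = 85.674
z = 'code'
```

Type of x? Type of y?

x is int; y is float

int, float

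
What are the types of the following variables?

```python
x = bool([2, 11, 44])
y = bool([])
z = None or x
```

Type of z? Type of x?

None or <bool> returns the bool; bool() returns bool

bool, bool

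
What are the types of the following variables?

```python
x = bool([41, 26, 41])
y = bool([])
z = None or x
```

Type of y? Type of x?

bool() returns bool; bool() returns bool

bool, bool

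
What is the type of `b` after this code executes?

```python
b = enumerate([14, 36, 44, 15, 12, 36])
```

enumerate() returns an enumerate iterator object

enumerate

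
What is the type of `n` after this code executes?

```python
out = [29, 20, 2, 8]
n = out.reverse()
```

list.reverse() returns None

NoneType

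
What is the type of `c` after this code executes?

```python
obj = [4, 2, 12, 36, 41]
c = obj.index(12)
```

list.index() returns int

int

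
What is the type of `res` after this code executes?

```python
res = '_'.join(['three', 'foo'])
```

str.join() returns str

str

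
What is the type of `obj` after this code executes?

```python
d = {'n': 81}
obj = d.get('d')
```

dict.get() returns None when key 'd' is not found and no default given

NoneType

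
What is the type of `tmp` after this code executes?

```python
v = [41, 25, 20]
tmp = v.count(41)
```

list.count() returns int

int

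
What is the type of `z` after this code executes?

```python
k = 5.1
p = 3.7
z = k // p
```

float // float returns float (floor division preserves float type)

float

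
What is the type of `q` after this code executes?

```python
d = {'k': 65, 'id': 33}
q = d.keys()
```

.keys() returns a dict_keys view object

dict_keys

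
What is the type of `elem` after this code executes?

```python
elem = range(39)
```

range() returns a range object

range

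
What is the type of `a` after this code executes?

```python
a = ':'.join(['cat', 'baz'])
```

str.join() returns str

str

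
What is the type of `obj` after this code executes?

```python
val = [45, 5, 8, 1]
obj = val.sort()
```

list.sort() returns None (sorts in place)

NoneType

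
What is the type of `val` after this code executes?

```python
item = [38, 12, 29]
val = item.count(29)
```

list.count() returns int

int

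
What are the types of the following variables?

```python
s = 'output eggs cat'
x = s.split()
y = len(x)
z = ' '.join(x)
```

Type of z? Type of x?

str.join() returns str; str.split() returns list

str, list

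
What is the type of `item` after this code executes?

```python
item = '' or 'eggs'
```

'or' returns first truthy value ('eggs', which is str)

str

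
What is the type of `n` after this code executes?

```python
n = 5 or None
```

'or' returns first truthy value (5, int)

int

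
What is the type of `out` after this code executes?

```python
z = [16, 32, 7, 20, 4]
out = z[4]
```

Indexing a list of ints returns int (z[4] = 4)

int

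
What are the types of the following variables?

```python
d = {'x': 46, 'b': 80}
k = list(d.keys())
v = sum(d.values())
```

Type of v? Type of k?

sum of int values returns int; list(...) returns list

int, list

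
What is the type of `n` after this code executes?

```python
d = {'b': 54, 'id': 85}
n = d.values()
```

.values() returns a dict_values view object

dict_values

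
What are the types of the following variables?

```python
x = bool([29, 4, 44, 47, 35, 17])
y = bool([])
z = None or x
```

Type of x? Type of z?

bool() returns bool; None or <bool> returns the bool

bool, bool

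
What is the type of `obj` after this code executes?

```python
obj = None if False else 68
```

Ternary: condition is False, else branch (68) taken → int

int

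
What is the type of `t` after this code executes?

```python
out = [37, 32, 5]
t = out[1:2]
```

Slicing a list always returns a list

list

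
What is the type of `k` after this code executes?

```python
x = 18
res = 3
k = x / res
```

int / int always returns float in Python 3 (18 / 3 = 6)

float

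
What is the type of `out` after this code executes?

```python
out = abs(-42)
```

abs() of int returns int

int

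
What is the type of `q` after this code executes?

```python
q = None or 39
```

'or' with None returns the other value (39, int)

int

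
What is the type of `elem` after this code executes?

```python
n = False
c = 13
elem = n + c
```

bool + int returns int (False is 0, so 0 + 13 = 13)

int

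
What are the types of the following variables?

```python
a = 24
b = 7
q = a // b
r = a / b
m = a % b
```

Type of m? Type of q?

int % int returns int; int // int returns int

int, int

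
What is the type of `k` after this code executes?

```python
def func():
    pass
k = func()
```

A function with no return statement returns None

NoneType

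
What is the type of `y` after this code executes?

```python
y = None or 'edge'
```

'or' with None returns the other value ('edge', str)

str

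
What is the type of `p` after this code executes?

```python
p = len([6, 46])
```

len() always returns int

int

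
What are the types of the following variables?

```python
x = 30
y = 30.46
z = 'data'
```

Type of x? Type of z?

x is int; z is str

int, str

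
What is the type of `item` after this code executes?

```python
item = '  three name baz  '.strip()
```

str.strip() returns str

str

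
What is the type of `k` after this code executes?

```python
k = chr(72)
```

chr() returns str (single character)

str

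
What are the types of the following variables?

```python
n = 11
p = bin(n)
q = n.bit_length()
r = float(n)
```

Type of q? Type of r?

int.bit_length() returns int; float() returns float

int, float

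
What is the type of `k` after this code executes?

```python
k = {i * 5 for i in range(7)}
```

A set comprehension {expr for x in iterable} produces a set

set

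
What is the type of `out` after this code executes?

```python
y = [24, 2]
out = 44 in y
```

'in' operator returns bool

bool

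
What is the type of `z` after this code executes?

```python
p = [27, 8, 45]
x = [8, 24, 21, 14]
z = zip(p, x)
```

zip() returns a zip iterator object

zip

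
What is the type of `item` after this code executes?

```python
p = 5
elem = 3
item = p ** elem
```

int ** positive int returns int (5 ** 3 = 125)

int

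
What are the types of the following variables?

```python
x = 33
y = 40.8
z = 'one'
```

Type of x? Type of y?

x is int; y is float

int, float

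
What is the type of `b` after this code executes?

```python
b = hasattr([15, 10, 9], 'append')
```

hasattr() returns bool

bool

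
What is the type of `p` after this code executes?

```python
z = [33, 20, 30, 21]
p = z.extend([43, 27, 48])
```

list.extend() returns None

NoneType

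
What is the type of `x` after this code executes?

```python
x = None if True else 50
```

Ternary: condition is True, if branch (None) taken → NoneType

NoneType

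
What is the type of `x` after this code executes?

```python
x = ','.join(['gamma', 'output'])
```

str.join() returns str

str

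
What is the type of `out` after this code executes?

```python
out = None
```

None has type NoneType

NoneType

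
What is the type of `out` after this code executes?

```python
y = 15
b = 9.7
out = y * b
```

int * float returns float (15 * 9.7 = 145.5)

float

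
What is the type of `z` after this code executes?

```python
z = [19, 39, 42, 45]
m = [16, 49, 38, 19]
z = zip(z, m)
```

zip() returns a zip iterator object

zip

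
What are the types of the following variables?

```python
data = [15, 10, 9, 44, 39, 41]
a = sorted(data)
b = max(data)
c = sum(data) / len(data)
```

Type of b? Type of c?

max of ints returns int; int / int returns float

int, float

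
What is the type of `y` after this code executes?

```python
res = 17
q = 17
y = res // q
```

int // int returns int (17 // 17 = 1)

int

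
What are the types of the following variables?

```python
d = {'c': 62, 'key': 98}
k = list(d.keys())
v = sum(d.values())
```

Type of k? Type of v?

list(...) returns list; sum of int values returns int

list, int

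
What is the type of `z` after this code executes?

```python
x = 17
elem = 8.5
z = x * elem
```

int * float returns float (17 * 8.5 = 144.5)

float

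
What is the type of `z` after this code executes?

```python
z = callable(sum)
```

callable() returns bool

bool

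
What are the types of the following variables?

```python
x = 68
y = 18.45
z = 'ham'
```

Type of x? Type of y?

x is int; y is float

int, float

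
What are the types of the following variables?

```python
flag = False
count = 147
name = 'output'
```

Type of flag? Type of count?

flag is bool; count is int

bool, int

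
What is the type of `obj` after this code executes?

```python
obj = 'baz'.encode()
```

str.encode() returns bytes

bytes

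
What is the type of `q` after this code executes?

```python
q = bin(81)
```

bin() returns str representation

str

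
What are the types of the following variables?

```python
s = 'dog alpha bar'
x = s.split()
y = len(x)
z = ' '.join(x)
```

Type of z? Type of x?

str.join() returns str; str.split() returns list

str, list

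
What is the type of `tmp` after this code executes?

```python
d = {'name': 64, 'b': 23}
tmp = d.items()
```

dict.items() returns a dict_items view

dict_items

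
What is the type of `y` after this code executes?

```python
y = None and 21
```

'and' returns first falsy value (None)

NoneType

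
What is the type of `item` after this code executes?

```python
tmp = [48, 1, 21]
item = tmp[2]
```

Indexing a list of ints returns int (tmp[2] = 21)

int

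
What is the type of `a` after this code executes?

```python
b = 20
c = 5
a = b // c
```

int // int returns int (20 // 5 = 4)

int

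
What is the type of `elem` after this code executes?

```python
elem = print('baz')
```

print() returns None

NoneType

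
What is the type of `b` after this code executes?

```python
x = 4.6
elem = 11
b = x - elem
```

float - int returns float (4.6 - 11 = -6.4)

float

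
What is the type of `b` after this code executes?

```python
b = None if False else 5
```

Ternary: condition is False, else branch (5) taken → int

int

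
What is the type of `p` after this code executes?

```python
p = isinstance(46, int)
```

isinstance() returns bool

bool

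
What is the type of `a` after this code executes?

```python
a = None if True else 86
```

Ternary: condition is True, if branch (None) taken → NoneType

NoneType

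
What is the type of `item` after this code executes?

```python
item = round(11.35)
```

round() with no ndigits arg returns int

int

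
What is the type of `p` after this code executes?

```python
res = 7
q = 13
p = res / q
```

int / int always returns float in Python 3 (7 / 13 = 0.538462)

float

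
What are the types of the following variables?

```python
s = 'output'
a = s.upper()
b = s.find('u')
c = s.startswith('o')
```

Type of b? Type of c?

str.find() returns int; str.startswith() returns bool

int, bool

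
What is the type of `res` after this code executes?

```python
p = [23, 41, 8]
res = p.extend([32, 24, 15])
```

list.extend() returns None

NoneType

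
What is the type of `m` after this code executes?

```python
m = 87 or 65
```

'or' returns the first truthy value (87, which is int)

int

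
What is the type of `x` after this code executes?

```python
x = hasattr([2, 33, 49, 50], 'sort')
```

hasattr() returns bool

bool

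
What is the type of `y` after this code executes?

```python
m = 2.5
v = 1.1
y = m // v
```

float // float returns float (floor division preserves float type)

float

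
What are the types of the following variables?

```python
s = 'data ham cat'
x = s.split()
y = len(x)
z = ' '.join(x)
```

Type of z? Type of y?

str.join() returns str; len() returns int

str, int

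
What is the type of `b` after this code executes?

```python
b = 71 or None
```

'or' returns first truthy value (71, int)

int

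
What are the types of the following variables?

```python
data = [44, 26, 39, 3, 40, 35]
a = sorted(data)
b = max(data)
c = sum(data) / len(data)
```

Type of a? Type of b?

sorted() returns list; max of ints returns int

list, int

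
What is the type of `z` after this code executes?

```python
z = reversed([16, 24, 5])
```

reversed() on a list returns a list_reverseiterator

list_reverseiterator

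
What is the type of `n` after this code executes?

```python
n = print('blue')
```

print() returns None

NoneType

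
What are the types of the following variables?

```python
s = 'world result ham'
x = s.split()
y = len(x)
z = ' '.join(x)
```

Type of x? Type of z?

str.split() returns list; str.join() returns str

list, str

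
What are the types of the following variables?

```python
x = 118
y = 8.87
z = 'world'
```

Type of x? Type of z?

x is int; z is str

int, str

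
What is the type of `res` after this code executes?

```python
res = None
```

None has type NoneType

NoneType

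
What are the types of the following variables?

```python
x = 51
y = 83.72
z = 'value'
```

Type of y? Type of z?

y is float; z is str

float, str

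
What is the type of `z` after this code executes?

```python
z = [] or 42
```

'or' returns first truthy value (42, which is int)

int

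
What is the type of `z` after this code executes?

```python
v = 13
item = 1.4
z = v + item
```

int + float returns float (13 + 1.4 = 14.4)

float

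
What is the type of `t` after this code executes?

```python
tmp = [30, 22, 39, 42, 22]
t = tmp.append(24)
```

list.append() returns None (mutates in place)

NoneType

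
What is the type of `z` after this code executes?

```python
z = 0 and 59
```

'and' returns the first falsy value (0, which is int)

int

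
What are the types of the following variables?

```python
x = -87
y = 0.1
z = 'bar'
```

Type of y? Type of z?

y is float; z is str

float, str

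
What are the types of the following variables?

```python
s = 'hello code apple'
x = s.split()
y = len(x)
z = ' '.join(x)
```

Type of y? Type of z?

len() returns int; str.join() returns str

int, str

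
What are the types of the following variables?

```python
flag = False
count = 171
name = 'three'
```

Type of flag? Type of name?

flag is bool; name is str

bool, str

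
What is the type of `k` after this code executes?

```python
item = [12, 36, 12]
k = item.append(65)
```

list.append() returns None (mutates in place)

NoneType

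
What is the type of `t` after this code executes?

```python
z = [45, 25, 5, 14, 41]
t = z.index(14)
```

list.index() returns int

int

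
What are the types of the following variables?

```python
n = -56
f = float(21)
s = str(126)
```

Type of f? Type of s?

f is float; s is str

float, str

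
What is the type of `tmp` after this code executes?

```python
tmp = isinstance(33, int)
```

isinstance() returns bool

bool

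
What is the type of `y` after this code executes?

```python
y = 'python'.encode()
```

str.encode() returns bytes

bytes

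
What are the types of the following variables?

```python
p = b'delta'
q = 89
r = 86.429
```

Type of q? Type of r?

q is int; r is float

int, float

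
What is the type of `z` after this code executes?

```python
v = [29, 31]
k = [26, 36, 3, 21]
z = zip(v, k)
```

zip() returns a zip iterator object

zip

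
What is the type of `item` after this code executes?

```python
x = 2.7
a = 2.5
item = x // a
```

float // float returns float (floor division preserves float type)

float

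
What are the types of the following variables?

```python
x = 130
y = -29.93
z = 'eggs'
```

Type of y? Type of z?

y is float; z is str

float, str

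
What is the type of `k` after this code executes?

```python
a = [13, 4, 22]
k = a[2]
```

Indexing a list of ints returns int (a[2] = 22)

int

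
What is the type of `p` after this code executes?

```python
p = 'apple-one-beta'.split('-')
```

str.split() returns list

list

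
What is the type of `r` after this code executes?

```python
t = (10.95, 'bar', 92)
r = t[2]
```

Index 2 of tuple is 92 which is int

int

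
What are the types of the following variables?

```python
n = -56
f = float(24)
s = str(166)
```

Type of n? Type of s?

n is int; s is str

int, str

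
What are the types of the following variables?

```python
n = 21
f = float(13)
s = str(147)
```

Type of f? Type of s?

f is float; s is str

float, str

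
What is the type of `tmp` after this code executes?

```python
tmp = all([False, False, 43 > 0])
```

all() returns bool

bool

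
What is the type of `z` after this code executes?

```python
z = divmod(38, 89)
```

divmod() returns a tuple (quotient, remainder)

tuple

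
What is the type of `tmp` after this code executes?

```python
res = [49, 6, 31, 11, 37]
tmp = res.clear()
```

list.clear() returns None

NoneType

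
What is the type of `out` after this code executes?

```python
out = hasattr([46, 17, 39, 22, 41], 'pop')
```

hasattr() returns bool

bool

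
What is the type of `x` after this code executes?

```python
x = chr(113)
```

chr() returns str (single character)

str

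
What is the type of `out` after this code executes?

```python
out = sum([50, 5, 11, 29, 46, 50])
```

sum() of ints returns int

int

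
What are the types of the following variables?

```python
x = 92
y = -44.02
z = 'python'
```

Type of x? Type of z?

x is int; z is str

int, str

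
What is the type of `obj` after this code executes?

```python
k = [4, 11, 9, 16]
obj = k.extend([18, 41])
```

list.extend() returns None

NoneType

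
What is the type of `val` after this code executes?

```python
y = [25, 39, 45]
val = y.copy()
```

list.copy() returns list

list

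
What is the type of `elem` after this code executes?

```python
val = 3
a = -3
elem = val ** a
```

int ** negative int returns float

float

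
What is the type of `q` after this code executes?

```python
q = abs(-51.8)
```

abs() of float returns float

float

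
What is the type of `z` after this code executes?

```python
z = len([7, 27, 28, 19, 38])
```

len() always returns int

int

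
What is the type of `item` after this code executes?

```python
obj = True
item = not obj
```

'not' always returns bool

bool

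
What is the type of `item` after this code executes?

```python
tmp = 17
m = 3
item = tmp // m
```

int // int returns int (17 // 3 = 5)

int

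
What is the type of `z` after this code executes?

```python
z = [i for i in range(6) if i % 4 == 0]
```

A list comprehension [...] produces a list

list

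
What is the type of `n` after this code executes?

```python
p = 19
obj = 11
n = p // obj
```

int // int returns int (19 // 11 = 1)

int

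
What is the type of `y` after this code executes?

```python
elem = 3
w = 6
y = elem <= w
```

Comparison operators return bool

bool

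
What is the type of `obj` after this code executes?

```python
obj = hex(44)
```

hex() returns str representation

str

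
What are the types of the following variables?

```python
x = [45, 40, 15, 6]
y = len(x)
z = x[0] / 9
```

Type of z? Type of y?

int / int returns float; len() returns int

float, int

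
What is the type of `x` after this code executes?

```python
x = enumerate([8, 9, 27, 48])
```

enumerate() returns an enumerate iterator object

enumerate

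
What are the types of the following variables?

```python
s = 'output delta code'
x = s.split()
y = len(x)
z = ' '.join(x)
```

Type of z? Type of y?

str.join() returns str; len() returns int

str, int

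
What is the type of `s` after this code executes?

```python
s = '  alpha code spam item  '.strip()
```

str.strip() returns str

str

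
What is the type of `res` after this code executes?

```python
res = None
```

None has type NoneType

NoneType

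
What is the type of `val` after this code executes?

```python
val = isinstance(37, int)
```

isinstance() returns bool

bool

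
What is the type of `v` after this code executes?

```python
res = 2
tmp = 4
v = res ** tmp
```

int ** positive int returns int (2 ** 4 = 16)

int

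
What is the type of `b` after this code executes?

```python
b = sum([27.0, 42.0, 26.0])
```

sum() of floats returns float

float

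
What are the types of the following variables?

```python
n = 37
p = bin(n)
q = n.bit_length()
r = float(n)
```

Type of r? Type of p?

float() returns float; bin() returns str

float, str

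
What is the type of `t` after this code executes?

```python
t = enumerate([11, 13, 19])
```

enumerate() returns an enumerate iterator object

enumerate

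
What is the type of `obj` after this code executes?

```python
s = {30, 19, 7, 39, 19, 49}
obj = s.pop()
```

Popping from a set of ints returns int

int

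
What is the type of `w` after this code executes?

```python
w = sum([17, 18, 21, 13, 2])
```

sum() of ints returns int

int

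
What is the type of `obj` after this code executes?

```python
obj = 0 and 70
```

'and' returns the first falsy value (0, which is int)

int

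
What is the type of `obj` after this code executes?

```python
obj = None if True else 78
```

Ternary: condition is True, if branch (None) taken → NoneType

NoneType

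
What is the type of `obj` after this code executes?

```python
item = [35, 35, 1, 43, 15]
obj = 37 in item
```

'in' operator returns bool

bool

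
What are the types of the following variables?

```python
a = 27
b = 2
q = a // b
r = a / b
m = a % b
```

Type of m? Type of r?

int % int returns int; int / int returns float

int, float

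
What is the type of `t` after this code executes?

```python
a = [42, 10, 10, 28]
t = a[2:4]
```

Slicing a list always returns a list

list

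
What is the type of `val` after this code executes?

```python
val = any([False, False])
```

any() returns bool

bool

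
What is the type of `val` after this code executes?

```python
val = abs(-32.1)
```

abs() of float returns float

float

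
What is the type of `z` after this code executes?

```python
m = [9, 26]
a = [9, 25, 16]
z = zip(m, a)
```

zip() returns a zip iterator object

zip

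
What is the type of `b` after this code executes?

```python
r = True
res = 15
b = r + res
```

bool + int returns int (True is 1, so 1 + 15 = 16)

int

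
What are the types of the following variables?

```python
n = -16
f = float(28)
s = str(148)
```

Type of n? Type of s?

n is int; s is str

int, str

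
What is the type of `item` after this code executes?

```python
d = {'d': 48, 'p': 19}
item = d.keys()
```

.keys() returns a dict_keys view object

dict_keys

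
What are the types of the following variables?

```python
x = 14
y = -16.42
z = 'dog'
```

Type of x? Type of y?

x is int; y is float

int, float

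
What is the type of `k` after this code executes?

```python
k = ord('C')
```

ord() returns int (Unicode code point)

int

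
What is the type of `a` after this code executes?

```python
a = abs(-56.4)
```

abs() of float returns float

float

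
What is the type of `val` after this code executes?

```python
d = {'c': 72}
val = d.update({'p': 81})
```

dict.update() returns None

NoneType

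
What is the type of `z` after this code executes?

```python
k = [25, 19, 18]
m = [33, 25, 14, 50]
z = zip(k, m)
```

zip() returns a zip iterator object

zip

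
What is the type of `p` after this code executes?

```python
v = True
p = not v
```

'not' always returns bool

bool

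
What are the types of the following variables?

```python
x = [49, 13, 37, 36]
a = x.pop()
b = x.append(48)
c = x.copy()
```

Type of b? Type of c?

list.append() returns None; list.copy() returns list

NoneType, list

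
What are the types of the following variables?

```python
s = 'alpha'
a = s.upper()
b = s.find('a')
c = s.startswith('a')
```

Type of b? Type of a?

str.find() returns int; str.upper() returns str

int, str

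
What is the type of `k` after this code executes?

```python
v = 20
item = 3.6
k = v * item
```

int * float returns float (20 * 3.6 = 72.0)

float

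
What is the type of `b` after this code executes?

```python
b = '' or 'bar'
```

'or' returns first truthy value ('bar', which is str)

str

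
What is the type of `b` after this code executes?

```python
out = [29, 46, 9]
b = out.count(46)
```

list.count() returns int

int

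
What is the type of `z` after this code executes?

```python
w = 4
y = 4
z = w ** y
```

int ** positive int returns int (4 ** 4 = 256)

int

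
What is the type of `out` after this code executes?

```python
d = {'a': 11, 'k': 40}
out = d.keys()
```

.keys() returns a dict_keys view object

dict_keys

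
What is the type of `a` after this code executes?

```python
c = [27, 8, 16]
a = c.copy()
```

list.copy() returns list

list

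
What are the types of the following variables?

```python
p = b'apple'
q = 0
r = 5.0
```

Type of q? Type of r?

q is int; r is float

int, float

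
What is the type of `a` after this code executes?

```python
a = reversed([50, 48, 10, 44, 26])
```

reversed() on a list returns a list_reverseiterator

list_reverseiterator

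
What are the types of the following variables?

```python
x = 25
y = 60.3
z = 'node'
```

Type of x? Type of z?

x is int; z is str

int, str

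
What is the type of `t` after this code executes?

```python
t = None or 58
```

'or' with None returns the other value (58, int)

int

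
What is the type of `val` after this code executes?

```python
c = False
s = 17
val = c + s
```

bool + int returns int (False is 0, so 0 + 17 = 17)

int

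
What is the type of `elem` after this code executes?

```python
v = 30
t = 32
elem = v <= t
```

Comparison operators return bool

bool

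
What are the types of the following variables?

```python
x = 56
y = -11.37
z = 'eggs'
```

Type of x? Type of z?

x is int; z is str

int, str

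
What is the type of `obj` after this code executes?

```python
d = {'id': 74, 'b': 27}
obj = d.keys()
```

.keys() returns a dict_keys view object

dict_keys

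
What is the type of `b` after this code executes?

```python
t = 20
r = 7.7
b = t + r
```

int + float returns float (20 + 7.7 = 27.7)

float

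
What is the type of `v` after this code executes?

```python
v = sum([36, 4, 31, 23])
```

sum() of ints returns int

int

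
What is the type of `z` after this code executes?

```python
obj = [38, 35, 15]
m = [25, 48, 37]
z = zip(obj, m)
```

zip() returns a zip iterator object

zip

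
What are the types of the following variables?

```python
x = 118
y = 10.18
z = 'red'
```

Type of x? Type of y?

x is int; y is float

int, float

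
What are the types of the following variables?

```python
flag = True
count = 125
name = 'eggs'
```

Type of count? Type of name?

count is int; name is str

int, str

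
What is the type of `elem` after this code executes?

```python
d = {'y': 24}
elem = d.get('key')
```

dict.get() returns None when key 'key' is not found and no default given

NoneType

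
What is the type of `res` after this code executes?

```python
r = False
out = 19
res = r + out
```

bool + int returns int (False is 0, so 0 + 19 = 19)

int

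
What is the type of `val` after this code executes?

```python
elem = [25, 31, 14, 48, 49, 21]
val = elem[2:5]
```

Slicing a list always returns a list

list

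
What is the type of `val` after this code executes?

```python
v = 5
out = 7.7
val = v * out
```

int * float returns float (5 * 7.7 = 38.5)

float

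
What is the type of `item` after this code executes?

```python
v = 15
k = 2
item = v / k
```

int / int always returns float in Python 3 (15 / 2 = 7.5)

float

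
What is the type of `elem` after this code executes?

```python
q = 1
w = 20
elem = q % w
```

int % int returns int (1 % 20 = 1)

int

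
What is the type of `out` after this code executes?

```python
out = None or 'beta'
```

'or' with None returns the other value ('beta', str)

str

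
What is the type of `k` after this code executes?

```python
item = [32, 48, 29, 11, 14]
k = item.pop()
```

list.pop() returns the popped element (int here)

int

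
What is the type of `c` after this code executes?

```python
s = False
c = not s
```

'not' always returns bool

bool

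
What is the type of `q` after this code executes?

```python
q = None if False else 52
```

Ternary: condition is False, else branch (52) taken → int

int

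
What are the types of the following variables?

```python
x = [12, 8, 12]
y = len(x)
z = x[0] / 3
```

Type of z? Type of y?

int / int returns float; len() returns int

float, int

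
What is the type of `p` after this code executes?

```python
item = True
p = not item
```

'not' always returns bool

bool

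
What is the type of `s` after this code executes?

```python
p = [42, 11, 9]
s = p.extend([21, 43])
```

list.extend() returns None

NoneType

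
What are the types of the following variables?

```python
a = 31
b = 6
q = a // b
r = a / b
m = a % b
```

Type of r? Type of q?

int / int returns float; int // int returns int

float, int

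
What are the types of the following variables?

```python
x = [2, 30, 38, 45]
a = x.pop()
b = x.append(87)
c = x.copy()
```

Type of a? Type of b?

list.pop() returns the element (int); list.append() returns None

int, NoneType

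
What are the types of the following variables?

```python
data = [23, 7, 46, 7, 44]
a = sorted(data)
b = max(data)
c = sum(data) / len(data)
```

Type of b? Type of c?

max of ints returns int; int / int returns float

int, float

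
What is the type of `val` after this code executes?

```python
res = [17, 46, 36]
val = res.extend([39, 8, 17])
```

list.extend() returns None

NoneType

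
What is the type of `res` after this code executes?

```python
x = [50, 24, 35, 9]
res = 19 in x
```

'in' operator returns bool

bool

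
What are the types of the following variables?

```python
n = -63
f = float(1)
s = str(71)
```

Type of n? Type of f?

n is int; f is float

int, float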